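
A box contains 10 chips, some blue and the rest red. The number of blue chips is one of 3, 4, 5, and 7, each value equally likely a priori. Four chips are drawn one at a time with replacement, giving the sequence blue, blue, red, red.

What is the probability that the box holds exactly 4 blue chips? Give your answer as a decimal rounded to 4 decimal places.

For each hypothesis, P(data | H) works out to: P(data | r = 3) = (3/10)(3/10)(7/10)(7/10) = 0.0441; P(data | r = 4) = (4/10)(4/10)(6/10)(6/10) = 0.0576; P(data | r = 5) = (5/10)(5/10)(5/10)(5/10) = 0.0625; P(data | r = 7) = (7/10)(7/10)(3/10)(3/10) = 0.0441.
Multiplying each by its prior: 1/4 · 0.0441 = 0.011025, 1/4 · 0.0576 = 0.0144, 1/4 · 0.0625 = 0.015625, 1/4 · 0.0441 = 0.011025; these sum to 0.052075.
Hence P(r = 4 | data) = (0.0144) / (0.052075) = 0.27652.

0.2765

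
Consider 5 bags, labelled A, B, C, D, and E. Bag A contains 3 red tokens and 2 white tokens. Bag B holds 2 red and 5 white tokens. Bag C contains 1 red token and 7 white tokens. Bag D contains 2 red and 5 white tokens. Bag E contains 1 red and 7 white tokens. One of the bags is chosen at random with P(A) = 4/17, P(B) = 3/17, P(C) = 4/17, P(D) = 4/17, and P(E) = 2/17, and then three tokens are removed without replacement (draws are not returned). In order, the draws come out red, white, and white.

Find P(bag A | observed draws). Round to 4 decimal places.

Compute the likelihood of the observed sequence for each case: P(data | bag A) = (3/5)(2/4)(1/3) = 0.1; P(data | bag B) = (2/7)(5/6)(4/5) = 0.19048; P(data | bag C) = (1/8)(7/7)(6/6) = 0.125; P(data | bag D) = (2/7)(5/6)(4/5) = 0.19048; P(data | bag E) = (1/8)(7/7)(6/6) = 0.125.
The prior-weighted likelihoods are 4/17 · 0.1 = 0.023529, 3/17 · 0.19048 = 0.033613, 4/17 · 0.125 = 0.029412, 4/17 · 0.19048 = 0.044818, 2/17 · 0.125 = 0.014706; summing to 0.14608.
So P(bag A | data) = (0.023529) / (0.14608) = 0.16107.

0.1611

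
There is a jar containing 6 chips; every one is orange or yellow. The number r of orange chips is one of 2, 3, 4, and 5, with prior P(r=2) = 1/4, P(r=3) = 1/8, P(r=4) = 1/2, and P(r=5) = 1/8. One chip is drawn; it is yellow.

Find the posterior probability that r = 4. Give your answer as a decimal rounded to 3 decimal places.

0.400

Under each hypothesis, the probability of this draw is: P(data | r = 2) = (4/6) = 2/3; P(data | r = 3) = (3/6) = 1/2; P(data | r = 4) = (2/6) = 1/3; P(data | r = 5) = (1/6) = 1/6.
The prior-weighted likelihoods are 1/4 · 2/3 = 1/6, 1/8 · 1/2 = 1/16, 1/2 · 1/3 = 1/6, 1/8 · 1/6 = 1/48; summing to 5/12.
By Bayes' rule, P(r = 4 | data) = (1/6) / (5/12) = 2/5.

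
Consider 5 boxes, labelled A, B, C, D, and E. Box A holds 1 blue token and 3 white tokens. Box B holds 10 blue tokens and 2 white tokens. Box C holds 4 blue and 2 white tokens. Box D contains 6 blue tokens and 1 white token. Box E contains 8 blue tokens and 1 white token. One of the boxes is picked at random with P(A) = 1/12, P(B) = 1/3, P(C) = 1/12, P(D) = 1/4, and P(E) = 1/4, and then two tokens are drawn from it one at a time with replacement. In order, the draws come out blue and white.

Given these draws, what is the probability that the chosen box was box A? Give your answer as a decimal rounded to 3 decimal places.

0.115

The likelihood of the observed sequence under each hypothesis: P(data | box A) = (1/4)(3/4) = 0.1875; P(data | box B) = (10/12)(2/12) = 0.13889; P(data | box C) = (4/6)(2/6) = 0.22222; P(data | box D) = (6/7)(1/7) = 0.12245; P(data | box E) = (8/9)(1/9) = 0.098765.
Weighting by the prior gives 1/12 · 0.1875 = 0.015625, 1/3 · 0.13889 = 0.046296, 1/12 · 0.22222 = 0.018519, 1/4 · 0.12245 = 0.030612, 1/4 · 0.098765 = 0.024691; these sum to 0.13574.
By Bayes' rule, P(box A | data) = (0.015625) / (0.13574) = 0.11511.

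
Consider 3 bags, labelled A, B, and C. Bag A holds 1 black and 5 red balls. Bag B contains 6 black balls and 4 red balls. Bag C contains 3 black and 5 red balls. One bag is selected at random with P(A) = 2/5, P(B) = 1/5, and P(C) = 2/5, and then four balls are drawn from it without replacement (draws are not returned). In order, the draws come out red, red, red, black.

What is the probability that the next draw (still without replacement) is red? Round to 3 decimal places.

0.773

The likelihood of the observed sequence under each hypothesis: P(data | bag A) = (5/6)(4/5)(3/4)(1/3) = 0.16667; P(data | bag B) = (4/10)(3/9)(2/8)(6/7) = 0.028571; P(data | bag C) = (5/8)(4/7)(3/6)(3/5) = 0.10714.
Weighting by the prior gives 2/5 · 0.16667 = 0.066667, 1/5 · 0.028571 = 0.0057143, 2/5 · 0.10714 = 0.042857; summing to 0.11524.
The posterior is then P(bag A | data) = 0.57851, P(bag B | data) = 0.049587, P(bag C | data) = 0.3719.
Averaging over the posterior, P(red next | data) = (1)(0.57851) + (1/6)(0.049587) + (1/2)(0.3719) = 0.77273.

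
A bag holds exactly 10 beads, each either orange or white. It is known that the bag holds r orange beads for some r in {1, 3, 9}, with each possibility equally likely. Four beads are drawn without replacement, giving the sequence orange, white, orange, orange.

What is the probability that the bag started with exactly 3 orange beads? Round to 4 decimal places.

The likelihood of the observed sequence under each hypothesis: P(data | r = 1) = (1/10)(9/9)(0/8) = 0; P(data | r = 3) = (3/10)(7/9)(2/8)(1/7) = 1/120; P(data | r = 9) = (9/10)(1/9)(8/8)(7/7) = 1/10.
Multiplying each by its prior: 1/3 · 0 = 0, 1/3 · 1/120 = 1/360, 1/3 · 1/10 = 1/30; these sum to 13/360.
Hence P(r = 3 | data) = (1/360) / (13/360) = 1/13.

0.0769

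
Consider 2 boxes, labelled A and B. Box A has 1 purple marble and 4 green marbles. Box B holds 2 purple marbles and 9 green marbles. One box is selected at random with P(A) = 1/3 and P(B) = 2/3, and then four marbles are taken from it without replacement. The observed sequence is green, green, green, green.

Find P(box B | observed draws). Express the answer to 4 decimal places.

0.7925

Under each hypothesis, the probability of the observed sequence is: P(data | box A) = (4/5)(3/4)(2/3)(1/2) = 1/5; P(data | box B) = (9/11)(8/10)(7/9)(6/8) = 21/55.
Weighting by the prior gives 1/3 · 1/5 = 1/15, 2/3 · 21/55 = 14/55; with total 53/165.
Hence P(box B | data) = (14/55) / (53/165) = 42/53.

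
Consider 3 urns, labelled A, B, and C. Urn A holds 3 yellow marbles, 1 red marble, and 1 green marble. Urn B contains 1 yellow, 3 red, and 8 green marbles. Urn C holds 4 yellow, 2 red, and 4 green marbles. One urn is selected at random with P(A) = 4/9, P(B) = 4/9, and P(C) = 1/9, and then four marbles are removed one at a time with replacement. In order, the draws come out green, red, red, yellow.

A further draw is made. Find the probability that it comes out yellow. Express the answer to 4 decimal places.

For each hypothesis, P(data | H) works out to: P(data | urn A) = (1/5)(1/5)(1/5)(3/5) = 0.0048; P(data | urn B) = (8/12)(3/12)(3/12)(1/12) = 0.0034722; P(data | urn C) = (4/10)(2/10)(2/10)(4/10) = 0.0064.
The prior-weighted likelihoods are 4/9 · 0.0048 = 0.0021333, 4/9 · 0.0034722 = 0.0015432, 1/9 · 0.0064 = 0.00071111; these sum to 0.0043877.
Normalising, the posterior is P(urn A | data) = 0.48621, P(urn B | data) = 0.35172, P(urn C | data) = 0.16207.
Averaging over the posterior, P(yellow next | data) = (3/5)(0.48621) + (1/12)(0.35172) + (2/5)(0.16207) = 0.38587.

0.3859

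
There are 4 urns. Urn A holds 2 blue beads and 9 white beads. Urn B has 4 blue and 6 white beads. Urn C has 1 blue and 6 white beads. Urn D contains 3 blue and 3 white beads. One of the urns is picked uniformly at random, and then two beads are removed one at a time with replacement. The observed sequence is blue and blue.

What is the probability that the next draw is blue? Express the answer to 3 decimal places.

0.427

Compute the likelihood of the observed sequence for each case: P(data | urn A) = (2/11)(2/11) = 0.033058; P(data | urn B) = (4/10)(4/10) = 0.16; P(data | urn C) = (1/7)(1/7) = 0.020408; P(data | urn D) = (3/6)(3/6) = 0.25.
Weighting by the prior gives 1/4 · 0.033058 = 0.0082645, 1/4 · 0.16 = 0.04, 1/4 · 0.020408 = 0.005102, 1/4 · 0.25 = 0.0625; with total 0.11587.
Dividing through by the total gives posterior P(urn A | data) = 0.071327, P(urn B | data) = 0.34522, P(urn C | data) = 0.044034, P(urn D | data) = 0.53941.
Averaging over the posterior, P(blue next | data) = (2/11)(0.071327) + (2/5)(0.34522) + (1/7)(0.044034) + (1/2)(0.53941) = 0.42706.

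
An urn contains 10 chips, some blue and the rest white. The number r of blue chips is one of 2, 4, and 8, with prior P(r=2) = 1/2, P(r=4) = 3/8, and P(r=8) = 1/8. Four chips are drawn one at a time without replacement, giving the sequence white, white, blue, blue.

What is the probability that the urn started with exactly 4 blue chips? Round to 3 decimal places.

0.659

Under each hypothesis, the probability of the observed sequence is: P(data | r = 2) = (8/10)(7/9)(2/8)(1/7) = 0.022222; P(data | r = 4) = (6/10)(5/9)(4/8)(3/7) = 0.071429; P(data | r = 8) = (2/10)(1/9)(8/8)(7/7) = 0.022222.
Weighting by the prior gives 1/2 · 0.022222 = 0.011111, 3/8 · 0.071429 = 0.026786, 1/8 · 0.022222 = 0.0027778; with total 0.040675.
So P(r = 4 | data) = (0.026786) / (0.040675) = 0.65854.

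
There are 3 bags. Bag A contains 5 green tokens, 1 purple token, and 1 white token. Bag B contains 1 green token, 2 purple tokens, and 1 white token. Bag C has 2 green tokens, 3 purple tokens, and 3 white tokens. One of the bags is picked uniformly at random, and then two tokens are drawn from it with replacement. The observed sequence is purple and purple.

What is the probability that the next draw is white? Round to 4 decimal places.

0.2874

The likelihood of the observed sequence under each hypothesis: P(data | bag A) = (1/7)(1/7) = 0.020408; P(data | bag B) = (2/4)(2/4) = 0.25; P(data | bag C) = (3/8)(3/8) = 0.14062.
Weighting by the prior gives 1/3 · 0.020408 = 0.0068027, 1/3 · 0.25 = 0.083333, 1/3 · 0.14062 = 0.046875; these sum to 0.13701.
Dividing through by the total gives posterior P(bag A | data) = 0.049651, P(bag B | data) = 0.60822, P(bag C | data) = 0.34213.
So P(white next | data) = Σ P(white next | H) P(H | data) = (1/7)(0.049651) + (1/4)(0.60822) + (3/8)(0.34213) = 0.28745.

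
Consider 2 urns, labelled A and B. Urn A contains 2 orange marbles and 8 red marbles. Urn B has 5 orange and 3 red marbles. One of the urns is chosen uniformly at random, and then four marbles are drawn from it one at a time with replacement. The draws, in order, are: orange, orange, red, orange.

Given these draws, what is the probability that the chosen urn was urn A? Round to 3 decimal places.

Under each hypothesis, the probability of the observed sequence is: P(data | urn A) = (2/10)(2/10)(8/10)(2/10) = 0.0064; P(data | urn B) = (5/8)(5/8)(3/8)(5/8) = 0.091553.
The prior-weighted likelihoods are 1/2 · 0.0064 = 0.0032, 1/2 · 0.091553 = 0.045776; these sum to 0.048976.
By Bayes' rule, P(urn A | data) = (0.0032) / (0.048976) = 0.065338.

0.065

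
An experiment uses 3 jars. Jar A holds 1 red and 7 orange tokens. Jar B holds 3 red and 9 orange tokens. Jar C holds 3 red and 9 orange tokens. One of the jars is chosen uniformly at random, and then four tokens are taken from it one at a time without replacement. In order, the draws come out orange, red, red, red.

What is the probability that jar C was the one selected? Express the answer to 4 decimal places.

0.5000

For each hypothesis, P(data | H) works out to: P(data | jar A) = (7/8)(1/7)(0/6) = 0; P(data | jar B) = (9/12)(3/11)(2/10)(1/9) = 1/220; P(data | jar C) = (9/12)(3/11)(2/10)(1/9) = 1/220.
Weighting by the prior gives 1/3 · 0 = 0, 1/3 · 1/220 = 1/660, 1/3 · 1/220 = 1/660; with total 1/330.
So P(jar C | data) = (1/660) / (1/330) = 1/2.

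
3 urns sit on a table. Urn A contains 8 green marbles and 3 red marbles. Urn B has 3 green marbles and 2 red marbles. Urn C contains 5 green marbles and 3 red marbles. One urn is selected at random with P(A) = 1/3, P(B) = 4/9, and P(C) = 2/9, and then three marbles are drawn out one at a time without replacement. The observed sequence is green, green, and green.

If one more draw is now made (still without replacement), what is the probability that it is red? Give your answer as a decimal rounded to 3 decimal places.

For each hypothesis, P(data | H) works out to: P(data | urn A) = (8/11)(7/10)(6/9) = 0.33939; P(data | urn B) = (3/5)(2/4)(1/3) = 0.1; P(data | urn C) = (5/8)(4/7)(3/6) = 0.17857.
Weighting by the prior gives 1/3 · 0.33939 = 0.11313, 4/9 · 0.1 = 0.044444, 2/9 · 0.17857 = 0.039683; summing to 0.19726.
The posterior is then P(urn A | data) = 0.57352, P(urn B | data) = 0.22531, P(urn C | data) = 0.20117.
So P(red next | data) = Σ P(red next | H) P(H | data) = (3/8)(0.57352) + (1)(0.22531) + (3/5)(0.20117) = 0.56108.

0.561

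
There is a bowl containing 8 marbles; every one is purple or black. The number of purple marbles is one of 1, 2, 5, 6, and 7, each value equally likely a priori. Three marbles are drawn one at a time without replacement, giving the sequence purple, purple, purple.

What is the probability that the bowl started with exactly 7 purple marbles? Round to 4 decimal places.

0.5385

Compute the likelihood of the observed sequence for each case: P(data | r = 1) = (1/8)(0/7) = 0; P(data | r = 2) = (2/8)(1/7)(0/6) = 0; P(data | r = 5) = (5/8)(4/7)(3/6) = 5/28; P(data | r = 6) = (6/8)(5/7)(4/6) = 5/14; P(data | r = 7) = (7/8)(6/7)(5/6) = 5/8.
The prior-weighted likelihoods are 1/5 · 0 = 0, 1/5 · 0 = 0, 1/5 · 5/28 = 1/28, 1/5 · 5/14 = 1/14, 1/5 · 5/8 = 1/8; summing to 13/56.
So P(r = 7 | data) = (1/8) / (13/56) = 7/13.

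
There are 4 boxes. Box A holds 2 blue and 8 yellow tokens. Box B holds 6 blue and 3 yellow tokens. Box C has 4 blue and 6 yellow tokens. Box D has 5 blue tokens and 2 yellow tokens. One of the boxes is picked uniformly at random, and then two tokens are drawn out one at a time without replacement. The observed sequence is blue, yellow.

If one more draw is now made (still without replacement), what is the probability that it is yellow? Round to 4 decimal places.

0.4732

Under each hypothesis, the probability of the observed sequence is: P(data | box A) = (2/10)(8/9) = 0.17778; P(data | box B) = (6/9)(3/8) = 0.25; P(data | box C) = (4/10)(6/9) = 0.26667; P(data | box D) = (5/7)(2/6) = 0.2381.
The prior-weighted likelihoods are 1/4 · 0.17778 = 0.044444, 1/4 · 0.25 = 0.0625, 1/4 · 0.26667 = 0.066667, 1/4 · 0.2381 = 0.059524; with total 0.23313.
The posterior is then P(box A | data) = 0.19064, P(box B | data) = 0.26809, P(box C | data) = 0.28596, P(box D | data) = 0.25532.
The predictive probability is P(yellow next | data) = (7/8)(0.19064) + (2/7)(0.26809) + (5/8)(0.28596) + (1/5)(0.25532) = 0.47319.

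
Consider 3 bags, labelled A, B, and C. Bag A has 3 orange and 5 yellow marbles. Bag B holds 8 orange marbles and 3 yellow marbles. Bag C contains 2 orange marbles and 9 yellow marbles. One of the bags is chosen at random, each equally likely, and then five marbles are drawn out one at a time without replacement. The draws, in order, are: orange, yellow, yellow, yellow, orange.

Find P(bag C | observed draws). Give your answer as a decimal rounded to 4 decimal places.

0.2337

Under each hypothesis, the probability of the observed sequence is: P(data | bag A) = (3/8)(5/7)(4/6)(3/5)(2/4) = 0.053571; P(data | bag B) = (8/11)(3/10)(2/9)(1/8)(7/7) = 0.0060606; P(data | bag C) = (2/11)(9/10)(8/9)(7/8)(1/7) = 0.018182.
The prior-weighted likelihoods are 1/3 · 0.053571 = 0.017857, 1/3 · 0.0060606 = 0.0020202, 1/3 · 0.018182 = 0.0060606; these sum to 0.025938.
By Bayes' rule, P(bag C | data) = (0.0060606) / (0.025938) = 0.23366.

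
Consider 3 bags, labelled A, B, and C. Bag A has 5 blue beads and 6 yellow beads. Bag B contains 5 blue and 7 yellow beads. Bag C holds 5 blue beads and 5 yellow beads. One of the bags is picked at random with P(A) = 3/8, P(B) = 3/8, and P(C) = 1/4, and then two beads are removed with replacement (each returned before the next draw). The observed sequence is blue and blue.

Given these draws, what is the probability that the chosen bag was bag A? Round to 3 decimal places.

0.378

The likelihood of the observed sequence under each hypothesis: P(data | bag A) = (5/11)(5/11) = 0.20661; P(data | bag B) = (5/12)(5/12) = 0.17361; P(data | bag C) = (5/10)(5/10) = 0.25.
Multiplying each by its prior: 3/8 · 0.20661 = 0.077479, 3/8 · 0.17361 = 0.065104, 1/4 · 0.25 = 0.0625; summing to 0.20508.
Therefore the posterior P(bag A | data) = (0.077479) / (0.20508) = 0.37779.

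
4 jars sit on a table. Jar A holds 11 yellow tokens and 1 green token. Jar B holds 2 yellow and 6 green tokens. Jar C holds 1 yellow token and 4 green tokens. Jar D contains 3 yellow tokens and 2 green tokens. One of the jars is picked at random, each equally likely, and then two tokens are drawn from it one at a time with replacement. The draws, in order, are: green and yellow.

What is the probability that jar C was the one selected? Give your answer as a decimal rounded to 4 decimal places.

The likelihood of the observed sequence under each hypothesis: P(data | jar A) = (1/12)(11/12) = 0.076389; P(data | jar B) = (6/8)(2/8) = 0.1875; P(data | jar C) = (4/5)(1/5) = 0.16; P(data | jar D) = (2/5)(3/5) = 0.24.
Weighting by the prior gives 1/4 · 0.076389 = 0.019097, 1/4 · 0.1875 = 0.046875, 1/4 · 0.16 = 0.04, 1/4 · 0.24 = 0.06; these sum to 0.16597.
So P(jar C | data) = (0.04) / (0.16597) = 0.241.

0.2410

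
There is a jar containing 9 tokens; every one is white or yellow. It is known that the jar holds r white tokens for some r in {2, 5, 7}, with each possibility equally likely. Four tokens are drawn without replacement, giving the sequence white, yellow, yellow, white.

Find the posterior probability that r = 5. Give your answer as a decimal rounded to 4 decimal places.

Under each hypothesis, the probability of the observed sequence is: P(data | r = 2) = (2/9)(7/8)(6/7)(1/6) = 1/36; P(data | r = 5) = (5/9)(4/8)(3/7)(4/6) = 5/63; P(data | r = 7) = (7/9)(2/8)(1/7)(6/6) = 1/36.
The prior-weighted likelihoods are 1/3 · 1/36 = 1/108, 1/3 · 5/63 = 5/189, 1/3 · 1/36 = 1/108; with total 17/378.
So P(r = 5 | data) = (5/189) / (17/378) = 10/17.

0.5882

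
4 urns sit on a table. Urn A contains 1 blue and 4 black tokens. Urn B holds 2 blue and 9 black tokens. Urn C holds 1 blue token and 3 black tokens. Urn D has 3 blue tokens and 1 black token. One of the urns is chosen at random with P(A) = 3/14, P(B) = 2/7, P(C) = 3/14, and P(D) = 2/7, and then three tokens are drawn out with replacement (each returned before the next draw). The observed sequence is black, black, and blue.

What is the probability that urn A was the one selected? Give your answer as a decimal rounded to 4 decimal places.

The likelihood of the observed sequence under each hypothesis: P(data | urn A) = (4/5)(4/5)(1/5) = 0.128; P(data | urn B) = (9/11)(9/11)(2/11) = 0.12171; P(data | urn C) = (3/4)(3/4)(1/4) = 0.14062; P(data | urn D) = (1/4)(1/4)(3/4) = 0.046875.
Multiplying each by its prior: 3/14 · 0.128 = 0.027429, 2/7 · 0.12171 = 0.034775, 3/14 · 0.14062 = 0.030134, 2/7 · 0.046875 = 0.013393; these sum to 0.10573.
Therefore the posterior P(urn A | data) = (0.027429) / (0.10573) = 0.25942.

0.2594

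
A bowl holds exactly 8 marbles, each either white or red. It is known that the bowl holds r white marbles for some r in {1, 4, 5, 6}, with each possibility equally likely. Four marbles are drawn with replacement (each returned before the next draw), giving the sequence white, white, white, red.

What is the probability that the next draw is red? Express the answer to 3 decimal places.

Compute the likelihood of the observed sequence for each case: P(data | r = 1) = (1/8)(1/8)(1/8)(7/8) = 0.001709; P(data | r = 4) = (4/8)(4/8)(4/8)(4/8) = 0.0625; P(data | r = 5) = (5/8)(5/8)(5/8)(3/8) = 0.091553; P(data | r = 6) = (6/8)(6/8)(6/8)(2/8) = 0.10547.
The prior-weighted likelihoods are 1/4 · 0.001709 = 0.00042725, 1/4 · 0.0625 = 0.015625, 1/4 · 0.091553 = 0.022888, 1/4 · 0.10547 = 0.026367; summing to 0.065308.
Normalising, the posterior is P(r = 1 | data) = 0.0065421, P(r = 4 | data) = 0.23925, P(r = 5 | data) = 0.35047, P(r = 6 | data) = 0.40374.
Averaging over the posterior, P(red next | data) = (7/8)(0.0065421) + (1/2)(0.23925) + (3/8)(0.35047) + (1/4)(0.40374) = 0.35771.

0.358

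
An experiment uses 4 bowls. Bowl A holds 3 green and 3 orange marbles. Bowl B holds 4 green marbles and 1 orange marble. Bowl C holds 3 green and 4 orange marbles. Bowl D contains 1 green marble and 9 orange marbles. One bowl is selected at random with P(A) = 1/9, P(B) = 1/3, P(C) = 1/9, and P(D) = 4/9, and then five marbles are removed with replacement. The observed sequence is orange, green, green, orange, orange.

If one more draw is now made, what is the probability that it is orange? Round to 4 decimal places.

0.5864

Under each hypothesis, the probability of the observed sequence is: P(data | bowl A) = (3/6)(3/6)(3/6)(3/6)(3/6) = 0.03125; P(data | bowl B) = (1/5)(4/5)(4/5)(1/5)(1/5) = 0.00512; P(data | bowl C) = (4/7)(3/7)(3/7)(4/7)(4/7) = 0.034271; P(data | bowl D) = (9/10)(1/10)(1/10)(9/10)(9/10) = 0.00729.
The prior-weighted likelihoods are 1/9 · 0.03125 = 0.0034722, 1/3 · 0.00512 = 0.0017067, 1/9 · 0.034271 = 0.0038079, 4/9 · 0.00729 = 0.00324; summing to 0.012227.
Normalising, the posterior is P(bowl A | data) = 0.28398, P(bowl B | data) = 0.13958, P(bowl C | data) = 0.31144, P(bowl D | data) = 0.26499.
Averaging over the posterior, P(orange next | data) = (1/2)(0.28398) + (1/5)(0.13958) + (4/7)(0.31144) + (9/10)(0.26499) = 0.58637.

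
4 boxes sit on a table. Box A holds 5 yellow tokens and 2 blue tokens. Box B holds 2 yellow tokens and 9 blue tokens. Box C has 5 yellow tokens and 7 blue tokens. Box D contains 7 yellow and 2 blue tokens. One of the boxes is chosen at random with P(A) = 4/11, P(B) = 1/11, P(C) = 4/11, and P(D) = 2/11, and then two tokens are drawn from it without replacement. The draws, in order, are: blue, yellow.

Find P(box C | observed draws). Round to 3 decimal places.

0.413

The likelihood of the observed sequence under each hypothesis: P(data | box A) = (2/7)(5/6) = 0.2381; P(data | box B) = (9/11)(2/10) = 0.16364; P(data | box C) = (7/12)(5/11) = 0.26515; P(data | box D) = (2/9)(7/8) = 0.19444.
The prior-weighted likelihoods are 4/11 · 0.2381 = 0.08658, 1/11 · 0.16364 = 0.014876, 4/11 · 0.26515 = 0.096419, 2/11 · 0.19444 = 0.035354; with total 0.23323.
Hence P(box C | data) = (0.096419) / (0.23323) = 0.41341.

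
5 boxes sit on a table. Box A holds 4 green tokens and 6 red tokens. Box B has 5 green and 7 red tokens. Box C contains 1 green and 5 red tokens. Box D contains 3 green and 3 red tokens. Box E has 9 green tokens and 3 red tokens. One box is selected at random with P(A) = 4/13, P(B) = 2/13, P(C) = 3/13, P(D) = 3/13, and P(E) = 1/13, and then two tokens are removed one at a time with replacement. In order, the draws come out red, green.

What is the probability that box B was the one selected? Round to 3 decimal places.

Compute the likelihood of the observed sequence for each case: P(data | box A) = (6/10)(4/10) = 0.24; P(data | box B) = (7/12)(5/12) = 0.24306; P(data | box C) = (5/6)(1/6) = 0.13889; P(data | box D) = (3/6)(3/6) = 0.25; P(data | box E) = (3/12)(9/12) = 0.1875.
The prior-weighted likelihoods are 4/13 · 0.24 = 0.073846, 2/13 · 0.24306 = 0.037393, 3/13 · 0.13889 = 0.032051, 3/13 · 0.25 = 0.057692, 1/13 · 0.1875 = 0.014423; with total 0.21541.
Hence P(box B | data) = (0.037393) / (0.21541) = 0.17359.

0.174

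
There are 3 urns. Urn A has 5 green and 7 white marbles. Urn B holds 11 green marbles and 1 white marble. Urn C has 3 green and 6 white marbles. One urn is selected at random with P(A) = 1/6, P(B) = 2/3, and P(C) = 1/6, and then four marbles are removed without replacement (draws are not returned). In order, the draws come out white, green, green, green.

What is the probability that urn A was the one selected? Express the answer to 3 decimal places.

0.093

Compute the likelihood of the observed sequence for each case: P(data | urn A) = (7/12)(5/11)(4/10)(3/9) = 0.035354; P(data | urn B) = (1/12)(11/11)(10/10)(9/9) = 0.083333; P(data | urn C) = (6/9)(3/8)(2/7)(1/6) = 0.011905.
The prior-weighted likelihoods are 1/6 · 0.035354 = 0.0058923, 2/3 · 0.083333 = 0.055556, 1/6 · 0.011905 = 0.0019841; with total 0.063432.
So P(urn A | data) = (0.0058923) / (0.063432) = 0.092891.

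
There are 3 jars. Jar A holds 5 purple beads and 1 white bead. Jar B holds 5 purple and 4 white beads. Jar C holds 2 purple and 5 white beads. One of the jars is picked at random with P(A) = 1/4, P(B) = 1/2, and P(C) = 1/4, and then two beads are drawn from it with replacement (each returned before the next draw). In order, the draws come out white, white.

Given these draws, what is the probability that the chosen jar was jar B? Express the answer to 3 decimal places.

The likelihood of the observed sequence under each hypothesis: P(data | jar A) = (1/6)(1/6) = 0.027778; P(data | jar B) = (4/9)(4/9) = 0.19753; P(data | jar C) = (5/7)(5/7) = 0.5102.
Multiplying each by its prior: 1/4 · 0.027778 = 0.0069444, 1/2 · 0.19753 = 0.098765, 1/4 · 0.5102 = 0.12755; summing to 0.23326.
Hence P(jar B | data) = (0.098765) / (0.23326) = 0.42341.

0.423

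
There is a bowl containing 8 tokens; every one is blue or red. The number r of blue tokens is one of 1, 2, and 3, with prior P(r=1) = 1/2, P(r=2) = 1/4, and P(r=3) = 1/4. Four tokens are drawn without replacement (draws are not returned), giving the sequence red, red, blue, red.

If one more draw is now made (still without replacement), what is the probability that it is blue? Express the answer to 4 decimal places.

Under each hypothesis, the probability of the observed sequence is: P(data | r = 1) = (7/8)(6/7)(1/6)(5/5) = 1/8; P(data | r = 2) = (6/8)(5/7)(2/6)(4/5) = 1/7; P(data | r = 3) = (5/8)(4/7)(3/6)(3/5) = 3/28.
The prior-weighted likelihoods are 1/2 · 1/8 = 1/16, 1/4 · 1/7 = 1/28, 1/4 · 3/28 = 3/112; these sum to 1/8.
Normalising, the posterior is P(r = 1 | data) = 1/2, P(r = 2 | data) = 2/7, P(r = 3 | data) = 3/14.
Averaging over the posterior, P(blue next | data) = (0)(1/2) + (1/4)(2/7) + (1/2)(3/14) = 5/28.

0.1786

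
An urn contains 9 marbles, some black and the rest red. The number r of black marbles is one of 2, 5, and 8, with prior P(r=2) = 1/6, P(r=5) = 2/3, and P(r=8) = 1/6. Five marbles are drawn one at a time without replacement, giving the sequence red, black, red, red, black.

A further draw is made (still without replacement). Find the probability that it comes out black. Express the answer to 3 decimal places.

Compute the likelihood of the observed sequence for each case: P(data | r = 2) = (7/9)(2/8)(6/7)(5/6)(1/5) = 1/36; P(data | r = 5) = (4/9)(5/8)(3/7)(2/6)(4/5) = 2/63; P(data | r = 8) = (1/9)(8/8)(0/7) = 0.
The prior-weighted likelihoods are 1/6 · 1/36 = 1/216, 2/3 · 2/63 = 4/189, 1/6 · 0 = 0; with total 13/504.
The posterior is then P(r = 2 | data) = 7/39, P(r = 5 | data) = 32/39, P(r = 8 | data) = 0.
Averaging over the posterior, P(black next | data) = (0)(7/39) + (3/4)(32/39) = 8/13.

0.615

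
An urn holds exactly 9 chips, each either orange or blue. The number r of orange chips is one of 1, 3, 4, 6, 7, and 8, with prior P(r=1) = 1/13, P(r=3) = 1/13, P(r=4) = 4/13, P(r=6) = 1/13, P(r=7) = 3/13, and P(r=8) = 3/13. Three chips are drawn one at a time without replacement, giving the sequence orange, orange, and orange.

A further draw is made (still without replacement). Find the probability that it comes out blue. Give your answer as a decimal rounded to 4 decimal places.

For each hypothesis, P(data | H) works out to: P(data | r = 1) = (1/9)(0/8) = 0; P(data | r = 3) = (3/9)(2/8)(1/7) = 0.011905; P(data | r = 4) = (4/9)(3/8)(2/7) = 0.047619; P(data | r = 6) = (6/9)(5/8)(4/7) = 0.2381; P(data | r = 7) = (7/9)(6/8)(5/7) = 0.41667; P(data | r = 8) = (8/9)(7/8)(6/7) = 0.66667.
Weighting by the prior gives 1/13 · 0 = 0, 1/13 · 0.011905 = 0.00091575, 4/13 · 0.047619 = 0.014652, 1/13 · 0.2381 = 0.018315, 3/13 · 0.41667 = 0.096154, 3/13 · 0.66667 = 0.15385; with total 0.28388.
The posterior is then P(r = 1 | data) = 0, P(r = 3 | data) = 0.0032258, P(r = 4 | data) = 0.051613, P(r = 6 | data) = 0.064516, P(r = 7 | data) = 0.33871, P(r = 8 | data) = 0.54194.
So P(blue next | data) = Σ P(blue next | H) P(H | data) = (1)(0.0032258) + (5/6)(0.051613) + (1/2)(0.064516) + (1/3)(0.33871) + (1/6)(0.54194) = 0.28172.

0.2817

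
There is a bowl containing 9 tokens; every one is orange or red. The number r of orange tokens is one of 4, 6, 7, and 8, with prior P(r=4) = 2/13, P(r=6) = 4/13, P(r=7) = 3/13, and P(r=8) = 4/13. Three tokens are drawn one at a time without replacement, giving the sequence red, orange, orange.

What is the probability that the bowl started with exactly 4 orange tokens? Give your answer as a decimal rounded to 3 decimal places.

For each hypothesis, P(data | H) works out to: P(data | r = 4) = (5/9)(4/8)(3/7) = 0.11905; P(data | r = 6) = (3/9)(6/8)(5/7) = 0.17857; P(data | r = 7) = (2/9)(7/8)(6/7) = 0.16667; P(data | r = 8) = (1/9)(8/8)(7/7) = 0.11111.
Weighting by the prior gives 2/13 · 0.11905 = 0.018315, 4/13 · 0.17857 = 0.054945, 3/13 · 0.16667 = 0.038462, 4/13 · 0.11111 = 0.034188; these sum to 0.14591.
Therefore the posterior P(r = 4 | data) = (0.018315) / (0.14591) = 0.12552.

0.126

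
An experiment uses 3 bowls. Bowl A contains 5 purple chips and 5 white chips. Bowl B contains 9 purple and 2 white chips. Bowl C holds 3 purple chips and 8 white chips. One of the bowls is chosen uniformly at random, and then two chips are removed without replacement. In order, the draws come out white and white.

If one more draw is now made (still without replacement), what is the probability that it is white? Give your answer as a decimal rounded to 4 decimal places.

0.5640

Compute the likelihood of the observed sequence for each case: P(data | bowl A) = (5/10)(4/9) = 0.22222; P(data | bowl B) = (2/11)(1/10) = 0.018182; P(data | bowl C) = (8/11)(7/10) = 0.50909.
Multiplying each by its prior: 1/3 · 0.22222 = 0.074074, 1/3 · 0.018182 = 0.0060606, 1/3 · 0.50909 = 0.1697; summing to 0.24983.
Normalising, the posterior is P(bowl A | data) = 0.2965, P(bowl B | data) = 0.024259, P(bowl C | data) = 0.67925.
Averaging over the posterior, P(white next | data) = (3/8)(0.2965) + (0)(0.024259) + (2/3)(0.67925) = 0.56402.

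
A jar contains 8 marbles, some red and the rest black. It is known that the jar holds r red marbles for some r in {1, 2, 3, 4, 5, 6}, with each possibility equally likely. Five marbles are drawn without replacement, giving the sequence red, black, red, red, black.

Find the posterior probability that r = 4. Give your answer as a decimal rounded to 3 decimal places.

Under each hypothesis, the probability of the observed sequence is: P(data | r = 1) = (1/8)(7/7)(0/6) = 0; P(data | r = 2) = (2/8)(6/7)(1/6)(0/5) = 0; P(data | r = 3) = (3/8)(5/7)(2/6)(1/5)(4/4) = 1/56; P(data | r = 4) = (4/8)(4/7)(3/6)(2/5)(3/4) = 3/70; P(data | r = 5) = (5/8)(3/7)(4/6)(3/5)(2/4) = 3/56; P(data | r = 6) = (6/8)(2/7)(5/6)(4/5)(1/4) = 1/28.
Multiplying each by its prior: 1/6 · 0 = 0, 1/6 · 0 = 0, 1/6 · 1/56 = 1/336, 1/6 · 3/70 = 1/140, 1/6 · 3/56 = 1/112, 1/6 · 1/28 = 1/168; with total 1/40.
By Bayes' rule, P(r = 4 | data) = (1/140) / (1/40) = 2/7.

0.286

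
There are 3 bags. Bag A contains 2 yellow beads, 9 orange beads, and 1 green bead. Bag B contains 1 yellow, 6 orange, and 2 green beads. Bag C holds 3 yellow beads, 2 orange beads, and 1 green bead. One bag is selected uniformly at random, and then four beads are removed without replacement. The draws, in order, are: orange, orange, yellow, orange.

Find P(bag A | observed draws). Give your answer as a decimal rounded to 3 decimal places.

0.681

The likelihood of the observed sequence under each hypothesis: P(data | bag A) = (9/12)(8/11)(2/10)(7/9) = 0.084848; P(data | bag B) = (6/9)(5/8)(1/7)(4/6) = 0.039683; P(data | bag C) = (2/6)(1/5)(3/4)(0/3) = 0.
Weighting by the prior gives 1/3 · 0.084848 = 0.028283, 1/3 · 0.039683 = 0.013228, 1/3 · 0 = 0; these sum to 0.04151.
Therefore the posterior P(bag A | data) = (0.028283) / (0.04151) = 0.68134.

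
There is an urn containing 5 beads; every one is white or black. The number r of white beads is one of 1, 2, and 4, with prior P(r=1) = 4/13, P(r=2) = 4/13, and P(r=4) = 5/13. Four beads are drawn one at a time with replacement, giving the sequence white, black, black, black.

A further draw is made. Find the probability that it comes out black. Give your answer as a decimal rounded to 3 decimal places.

0.688

For each hypothesis, P(data | H) works out to: P(data | r = 1) = (1/5)(4/5)(4/5)(4/5) = 0.1024; P(data | r = 2) = (2/5)(3/5)(3/5)(3/5) = 0.0864; P(data | r = 4) = (4/5)(1/5)(1/5)(1/5) = 0.0064.
Multiplying each by its prior: 4/13 · 0.1024 = 0.031508, 4/13 · 0.0864 = 0.026585, 5/13 · 0.0064 = 0.0024615; with total 0.060554.
Dividing through by the total gives posterior P(r = 1 | data) = 0.52033, P(r = 2 | data) = 0.43902, P(r = 4 | data) = 0.04065.
Averaging over the posterior, P(black next | data) = (4/5)(0.52033) + (3/5)(0.43902) + (1/5)(0.04065) = 0.6878.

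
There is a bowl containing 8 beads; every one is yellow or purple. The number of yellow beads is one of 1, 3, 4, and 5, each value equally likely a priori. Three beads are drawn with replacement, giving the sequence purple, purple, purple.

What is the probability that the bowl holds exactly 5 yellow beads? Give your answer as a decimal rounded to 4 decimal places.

Under each hypothesis, the probability of the observed sequence is: P(data | r = 1) = (7/8)(7/8)(7/8) = 0.66992; P(data | r = 3) = (5/8)(5/8)(5/8) = 0.24414; P(data | r = 4) = (4/8)(4/8)(4/8) = 0.125; P(data | r = 5) = (3/8)(3/8)(3/8) = 0.052734.
Multiplying each by its prior: 1/4 · 0.66992 = 0.16748, 1/4 · 0.24414 = 0.061035, 1/4 · 0.125 = 0.03125, 1/4 · 0.052734 = 0.013184; summing to 0.27295.
Therefore the posterior P(r = 5 | data) = (0.013184) / (0.27295) = 0.048301.

0.0483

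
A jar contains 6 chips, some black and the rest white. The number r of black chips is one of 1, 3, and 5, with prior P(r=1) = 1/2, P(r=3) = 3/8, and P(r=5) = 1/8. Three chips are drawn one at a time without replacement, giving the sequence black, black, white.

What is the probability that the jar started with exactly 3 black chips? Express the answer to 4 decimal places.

0.7297

The likelihood of the observed sequence under each hypothesis: P(data | r = 1) = (1/6)(0/5) = 0; P(data | r = 3) = (3/6)(2/5)(3/4) = 3/20; P(data | r = 5) = (5/6)(4/5)(1/4) = 1/6.
The prior-weighted likelihoods are 1/2 · 0 = 0, 3/8 · 3/20 = 9/160, 1/8 · 1/6 = 1/48; with total 37/480.
By Bayes' rule, P(r = 3 | data) = (9/160) / (37/480) = 27/37.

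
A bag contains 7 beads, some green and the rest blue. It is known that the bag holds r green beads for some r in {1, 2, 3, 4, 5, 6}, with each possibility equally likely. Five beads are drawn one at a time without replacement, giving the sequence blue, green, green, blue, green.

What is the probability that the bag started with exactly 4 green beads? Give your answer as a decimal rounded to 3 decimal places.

Under each hypothesis, the probability of the observed sequence is: P(data | r = 1) = (6/7)(1/6)(0/5) = 0; P(data | r = 2) = (5/7)(2/6)(1/5)(4/4)(0/3) = 0; P(data | r = 3) = (4/7)(3/6)(2/5)(3/4)(1/3) = 1/35; P(data | r = 4) = (3/7)(4/6)(3/5)(2/4)(2/3) = 2/35; P(data | r = 5) = (2/7)(5/6)(4/5)(1/4)(3/3) = 1/21; P(data | r = 6) = (1/7)(6/6)(5/5)(0/4) = 0.
The prior-weighted likelihoods are 1/6 · 0 = 0, 1/6 · 0 = 0, 1/6 · 1/35 = 1/210, 1/6 · 2/35 = 1/105, 1/6 · 1/21 = 1/126, 1/6 · 0 = 0; summing to 1/45.
Therefore the posterior P(r = 4 | data) = (1/105) / (1/45) = 3/7.

0.429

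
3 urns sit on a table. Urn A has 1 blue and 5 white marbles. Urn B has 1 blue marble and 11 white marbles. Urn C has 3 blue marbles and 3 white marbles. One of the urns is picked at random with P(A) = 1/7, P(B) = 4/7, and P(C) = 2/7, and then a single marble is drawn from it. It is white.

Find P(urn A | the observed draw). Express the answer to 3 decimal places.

0.152

Under each hypothesis, the probability of this draw is: P(data | urn A) = (5/6) = 5/6; P(data | urn B) = (11/12) = 11/12; P(data | urn C) = (3/6) = 1/2.
Weighting by the prior gives 1/7 · 5/6 = 5/42, 4/7 · 11/12 = 11/21, 2/7 · 1/2 = 1/7; summing to 11/14.
Hence P(urn A | data) = (5/42) / (11/14) = 5/33.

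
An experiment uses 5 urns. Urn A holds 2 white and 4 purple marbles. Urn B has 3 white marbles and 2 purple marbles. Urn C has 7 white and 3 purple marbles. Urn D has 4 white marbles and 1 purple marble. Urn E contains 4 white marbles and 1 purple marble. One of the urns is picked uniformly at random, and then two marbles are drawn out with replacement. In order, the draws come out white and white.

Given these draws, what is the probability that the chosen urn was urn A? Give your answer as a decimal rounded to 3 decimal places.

0.050

Under each hypothesis, the probability of the observed sequence is: P(data | urn A) = (2/6)(2/6) = 0.11111; P(data | urn B) = (3/5)(3/5) = 0.36; P(data | urn C) = (7/10)(7/10) = 0.49; P(data | urn D) = (4/5)(4/5) = 0.64; P(data | urn E) = (4/5)(4/5) = 0.64.
Multiplying each by its prior: 1/5 · 0.11111 = 0.022222, 1/5 · 0.36 = 0.072, 1/5 · 0.49 = 0.098, 1/5 · 0.64 = 0.128, 1/5 · 0.64 = 0.128; summing to 0.44822.
Hence P(urn A | data) = (0.022222) / (0.44822) = 0.049579.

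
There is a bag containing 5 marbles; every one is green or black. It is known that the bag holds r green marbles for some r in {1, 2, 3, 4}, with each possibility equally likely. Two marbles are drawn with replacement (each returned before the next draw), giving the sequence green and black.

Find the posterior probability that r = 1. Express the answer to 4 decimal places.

0.2000

Under each hypothesis, the probability of the observed sequence is: P(data | r = 1) = (1/5)(4/5) = 4/25; P(data | r = 2) = (2/5)(3/5) = 6/25; P(data | r = 3) = (3/5)(2/5) = 6/25; P(data | r = 4) = (4/5)(1/5) = 4/25.
Weighting by the prior gives 1/4 · 4/25 = 1/25, 1/4 · 6/25 = 3/50, 1/4 · 6/25 = 3/50, 1/4 · 4/25 = 1/25; with total 1/5.
Hence P(r = 1 | data) = (1/25) / (1/5) = 1/5.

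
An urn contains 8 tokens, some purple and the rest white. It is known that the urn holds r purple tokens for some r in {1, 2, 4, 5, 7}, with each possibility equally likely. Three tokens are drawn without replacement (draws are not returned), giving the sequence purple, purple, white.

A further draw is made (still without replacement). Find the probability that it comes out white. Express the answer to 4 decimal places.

0.4000

The likelihood of the observed sequence under each hypothesis: P(data | r = 1) = (1/8)(0/7) = 0; P(data | r = 2) = (2/8)(1/7)(6/6) = 1/28; P(data | r = 4) = (4/8)(3/7)(4/6) = 1/7; P(data | r = 5) = (5/8)(4/7)(3/6) = 5/28; P(data | r = 7) = (7/8)(6/7)(1/6) = 1/8.
Multiplying each by its prior: 1/5 · 0 = 0, 1/5 · 1/28 = 1/140, 1/5 · 1/7 = 1/35, 1/5 · 5/28 = 1/28, 1/5 · 1/8 = 1/40; summing to 27/280.
The posterior is then P(r = 1 | data) = 0, P(r = 2 | data) = 2/27, P(r = 4 | data) = 8/27, P(r = 5 | data) = 10/27, P(r = 7 | data) = 7/27.
So P(white next | data) = Σ P(white next | H) P(H | data) = (1)(2/27) + (3/5)(8/27) + (2/5)(10/27) + (0)(7/27) = 2/5.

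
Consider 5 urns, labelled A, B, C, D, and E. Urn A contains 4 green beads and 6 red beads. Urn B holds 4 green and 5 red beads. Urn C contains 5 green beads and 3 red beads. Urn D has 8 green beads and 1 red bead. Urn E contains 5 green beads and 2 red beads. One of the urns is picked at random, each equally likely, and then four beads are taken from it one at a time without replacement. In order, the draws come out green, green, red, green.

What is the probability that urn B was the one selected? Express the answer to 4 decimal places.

Compute the likelihood of the observed sequence for each case: P(data | urn A) = (4/10)(3/9)(6/8)(2/7) = 0.028571; P(data | urn B) = (4/9)(3/8)(5/7)(2/6) = 0.039683; P(data | urn C) = (5/8)(4/7)(3/6)(3/5) = 0.10714; P(data | urn D) = (8/9)(7/8)(1/7)(6/6) = 0.11111; P(data | urn E) = (5/7)(4/6)(2/5)(3/4) = 0.14286.
Multiplying each by its prior: 1/5 · 0.028571 = 0.0057143, 1/5 · 0.039683 = 0.0079365, 1/5 · 0.10714 = 0.021429, 1/5 · 0.11111 = 0.022222, 1/5 · 0.14286 = 0.028571; these sum to 0.085873.
By Bayes' rule, P(urn B | data) = (0.0079365) / (0.085873) = 0.092421.

0.0924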